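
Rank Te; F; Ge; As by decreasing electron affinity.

F, Te, Ge, As

F is in period 2, group 17; Ge is in period 4, group 14; As is in period 4, group 15; Te is in period 5, group 16.
EA tends to increase across a period and decrease down a group, though the pattern is less regular than for IE or radius.
Neither a single period nor a single group — weigh both effects.
Ge > As: this pair runs against the simple trend — see the exception note.
Te > Ge: the two effects oppose for this pair; the across-period effect wins (190 vs 119 kJ/mol).
F > Te: both effects reinforce here, so F is clearly the higher of the two.
Note the exception: Ge has a higher electron affinity than As, contrary to the simple trend — adding an electron to As's half-filled 4p³ is unfavourable, so Ge (4p²) has the more exothermic EA.
Approximate values (kJ/mol): F 328, Ge 119, As 78, Te 190.
So from highest to lowest: F > Te > Ge > As.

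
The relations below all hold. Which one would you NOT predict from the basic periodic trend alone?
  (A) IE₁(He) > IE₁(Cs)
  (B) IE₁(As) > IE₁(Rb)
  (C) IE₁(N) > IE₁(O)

The general trend: first ionization energy increases across a period and decreases down a group.
(A) He (period 1, group 18) vs Cs (period 6, group 1): the stated order agrees with the simple trend.
(B) As (period 4, group 15) vs Rb (period 5, group 1): the stated order agrees with the simple trend.
(C) N (period 2, group 15) vs O (period 2, group 16): the stated order contradicts the simple trend.
The exception is (C): pairing an electron in O's 2p⁴ costs repulsion energy, so O ionizes more easily than half-filled N (2p³).

(C)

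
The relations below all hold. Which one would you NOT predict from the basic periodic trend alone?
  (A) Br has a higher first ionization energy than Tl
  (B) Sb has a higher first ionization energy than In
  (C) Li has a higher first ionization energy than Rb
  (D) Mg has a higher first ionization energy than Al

The general trend: first ionization energy increases across a period and decreases down a group.
(A) Br (period 4, group 17) vs Tl (period 6, group 13): the stated order agrees with the simple trend.
(B) Sb (period 5, group 15) vs In (period 5, group 13): the stated order agrees with the simple trend.
(C) Li (period 2, group 1) vs Rb (period 5, group 1): the stated order agrees with the simple trend.
(D) Mg (period 3, group 2) vs Al (period 3, group 13): the stated order contradicts the simple trend.
The exception is (D): Al's single 3p electron is easier to remove than one from Mg's filled 3s².

(D)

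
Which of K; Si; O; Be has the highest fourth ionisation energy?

Be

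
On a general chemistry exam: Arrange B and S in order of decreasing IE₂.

After 1 electron has been removed, what remains? B⁺ still has 2 valence electrons; S⁺ still has 5 valence electrons.
All are still removing valence electrons, so compare the +1 ions as you would atoms: IE_2 generally rises across a period (higher Z_eff) and falls down a group (larger shell), subject to the usual subshell exceptions.
Valence configurations: B⁺ [He]2s², S⁺ [Ne]3s²3p³.
Approximate IE_2 values (kJ/mol): B 2427, S 2252.
Overall IE_2 order: S < B.

B, S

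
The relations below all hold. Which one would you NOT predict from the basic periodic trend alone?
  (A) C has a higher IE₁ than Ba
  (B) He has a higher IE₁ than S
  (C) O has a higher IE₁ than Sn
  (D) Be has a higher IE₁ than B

The general trend: IE₁ increases across a period and decreases down a group.
(A) C (period 2, group 14) vs Ba (period 6, group 2): the stated order agrees with the simple trend.
(B) He (period 1, group 18) vs S (period 3, group 16): the stated order agrees with the simple trend.
(C) O (period 2, group 16) vs Sn (period 5, group 14): the stated order agrees with the simple trend.
(D) Be (period 2, group 2) vs B (period 2, group 13): the stated order contradicts the simple trend.
The exception is (D): removing B's lone 2p electron is easier than breaking Be's filled 2s².

(D)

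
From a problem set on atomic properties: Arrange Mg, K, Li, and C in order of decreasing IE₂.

Li > K > C > Mg

IE_2 is the cost of taking one more electron from the +1 cation: Mg⁺ still has 1 valence electron; K⁺ is the bare [Ar] core; Li⁺ is the bare [He] core; C⁺ still has 3 valence electrons.
Core electrons are held far more tightly than valence electrons, so K and Li top the IE_2 order.
Valence configurations: Mg⁺ [Ne]3s¹, C⁺ [He]2s²2p¹.
Approximate IE_2 values (kJ/mol): Mg 1451, K 3052, Li 7298, C 2353.
Hence IE_2: Mg < C < K < Li.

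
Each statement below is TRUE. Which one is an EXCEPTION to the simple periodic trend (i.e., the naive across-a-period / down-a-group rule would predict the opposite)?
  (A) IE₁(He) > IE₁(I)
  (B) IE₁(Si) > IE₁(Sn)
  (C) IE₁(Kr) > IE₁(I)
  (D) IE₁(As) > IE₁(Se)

(D)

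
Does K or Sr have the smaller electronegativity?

K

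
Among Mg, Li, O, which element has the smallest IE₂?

Mg

Consider each +1 ion: Mg⁺ still has 1 valence electron; Li⁺ is the bare [He] core; O⁺ still has 5 valence electrons.
Pulling an electron out of a noble-gas core costs far more than removing a remaining valence electron, so Li sits at the high end of IE_2.
Valence configurations: Mg⁺ [Ne]3s¹, O⁺ [He]2s²2p³.
Approximate IE_2 values (kJ/mol): Mg 1451, Li 7298, O 3388.
Overall IE_2 order: Mg < O < Li.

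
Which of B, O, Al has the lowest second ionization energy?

Al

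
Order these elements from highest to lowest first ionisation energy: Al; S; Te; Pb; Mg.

S, Te, Mg, Pb, Al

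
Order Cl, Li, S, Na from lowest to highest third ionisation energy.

Consider each +2 ion: Cl²⁺ still has 5 valence electrons; Li²⁺ is already 1 electron into the core; S²⁺ still has 4 valence electrons; Na²⁺ is already 1 electron into the core.
Core electrons are held far more tightly than valence electrons, so Na and Li top the IE_3 order.
Valence configurations: Cl²⁺ [Ne]3s²3p³, S²⁺ [Ne]3s²3p².
Tabulated IE_3 (kJ/mol): Cl 3822, Li 11815, S 3357, Na 6910.
Putting it together, IE_3: S < Cl < Na < Li.

S < Cl < Na < Li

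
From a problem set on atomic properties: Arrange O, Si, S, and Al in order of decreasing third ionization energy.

IE_3 is the cost of taking one more electron from the +2 cation: O²⁺ still has 4 valence electrons; Si²⁺ still has 2 valence electrons; S²⁺ still has 4 valence electrons; Al²⁺ still has 1 valence electron.
All are still removing valence electrons, so compare the +2 ions as you would atoms: IE_3 generally rises across a period (higher Z_eff) and falls down a group (larger shell), subject to the usual subshell exceptions.
Valence configurations: O²⁺ [He]2s²2p², Si²⁺ [Ne]3s², S²⁺ [Ne]3s²3p², Al²⁺ [Ne]3s¹.
Tabulated IE_3 (kJ/mol): O 5300, Si 3232, S 3357, Al 2745.
So the third ionization energies run Al < Si < S < O.

O > S > Si > Al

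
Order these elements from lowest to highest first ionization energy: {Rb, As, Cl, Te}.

Rb < Te < As < Cl

Cl is in period 3, group 17; As is in period 4, group 15; Rb is in period 5, group 1; Te is in period 5, group 16.
IE₁ increases left→right with effective nuclear charge and decreases top→bottom as the valence shell moves farther out.
Neither a single period nor a single group — weigh both effects.
Te > Rb: Te lies to the right of Rb in period 5, so the across-period effect alone puts Te higher.
As > Te: the two effects oppose for this pair; the down-group effect wins (947 vs 869 kJ/mol).
Cl > As: both effects reinforce here, so Cl is clearly the higher of the two.
Tabulated first ionization energy (kJ/mol): Cl 1251, As 947, Rb 403, Te 869.
So from lowest to highest: Rb < Te < As < Cl.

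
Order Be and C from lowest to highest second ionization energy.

Be, C

Consider each +1 ion: Be⁺ still has 1 valence electron; C⁺ still has 3 valence electrons.
All are still removing valence electrons, so compare the +1 ions as you would atoms: IE_2 generally rises across a period (higher Z_eff) and falls down a group (larger shell), subject to the usual subshell exceptions.
Valence configurations: Be⁺ [He]2s¹, C⁺ [He]2s²2p¹.
Approximate IE_2 values (kJ/mol): Be 1757, C 2353.
Putting it together, IE_2: Be < C.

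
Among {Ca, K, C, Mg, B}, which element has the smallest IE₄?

K

After 3 electrons have been removed, what remains? Ca³⁺ is already 1 electron into the core; K³⁺ is already 2 electrons into the core; C³⁺ still has 1 valence electron; Mg³⁺ is already 1 electron into the core; B³⁺ is the bare [He] core.
Usually core removal costs more than valence removal, but here the competition is close: a tightly held n=2 valence electron can cost more to remove than an n=3 core electron, so the actual values have to decide it.
The numbers (kJ/mol): Ca 6491, K 5877, C 6223, Mg 10543, B 25026.
Overall IE_4 order: K < C < Ca < Mg < B.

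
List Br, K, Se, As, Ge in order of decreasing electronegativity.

Br, Se, As, Ge, K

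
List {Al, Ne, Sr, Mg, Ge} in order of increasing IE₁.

Sr < Al < Mg < Ge < Ne

Ne is in period 2, group 18; Mg is in period 3, group 2; Al is in period 3, group 13; Ge is in period 4, group 14; Sr is in period 5, group 2.
IE₁ increases left→right with effective nuclear charge and decreases top→bottom as the valence shell moves farther out.
Neither a single period nor a single group — weigh both effects.
Al > Sr: relative to Sr, both the across-period and down-group shifts push Al's first ionization energy up.
Mg > Al: this pair runs against the simple trend — see the exception note.
Ge > Mg: the two effects oppose for this pair; the across-period effect wins (762 vs 738 kJ/mol).
Ne > Ge: relative to Ge, both the across-period and down-group shifts push Ne's first ionization energy up.
Note the exception: Mg has a higher first ionization energy than Al, contrary to the simple trend — Al's single 3p electron is easier to remove than one from Mg's filled 3s².
Tabulated first ionization energy (kJ/mol): Ne 2081, Mg 738, Al 578, Ge 762, Sr 550.
So from lowest to highest: Sr < Al < Mg < Ge < Ne.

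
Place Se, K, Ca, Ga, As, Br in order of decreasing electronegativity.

Br > Se > As > Ga > Ca > K

K is in period 4, group 1; Ca is in period 4, group 2; Ga is in period 4, group 13; As is in period 4, group 15; Se is in period 4, group 16; Br is in period 4, group 17.
Atoms toward the upper right of the periodic table pull bonding electrons most strongly.
All lie in period 4, so electronegativity increases left to right.
So from highest to lowest: Br > Se > As > Ga > Ca > K.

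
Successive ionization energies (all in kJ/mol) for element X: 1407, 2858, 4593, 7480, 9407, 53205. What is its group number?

Group 15

Look for the largest jump between consecutive ionization energies: IE6/IE5 ≈ 5.7, far larger than any earlier ratio.
That jump marks the point where a core electron is being removed. So the atom has 5 valence electrons.
A main-group element with 5 valence electrons is in group 15.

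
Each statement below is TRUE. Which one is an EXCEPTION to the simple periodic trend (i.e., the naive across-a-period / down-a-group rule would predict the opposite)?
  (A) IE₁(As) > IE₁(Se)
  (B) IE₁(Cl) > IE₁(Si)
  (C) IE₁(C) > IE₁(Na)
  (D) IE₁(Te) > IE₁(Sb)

The general trend: first ionization energy increases across a period and decreases down a group.
(A) As (period 4, group 15) vs Se (period 4, group 16): the stated order contradicts the simple trend.
(B) Cl (period 3, group 17) vs Si (period 3, group 14): the stated order agrees with the simple trend.
(C) C (period 2, group 14) vs Na (period 3, group 1): the stated order agrees with the simple trend.
(D) Te (period 5, group 16) vs Sb (period 5, group 15): the stated order agrees with the simple trend.
The exception is (A): Se (4p⁴) ionizes more easily than half-filled As (4p³).

(A)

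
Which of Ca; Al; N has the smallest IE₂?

Ca

IE_2 is the cost of taking one more electron from the +1 cation: Ca⁺ still has 1 valence electron; Al⁺ still has 2 valence electrons; N⁺ still has 4 valence electrons.
All are still removing valence electrons, so compare the +1 ions as you would atoms: IE_2 generally rises across a period (higher Z_eff) and falls down a group (larger shell), subject to the usual subshell exceptions.
Valence configurations: Ca⁺ [Ar]4s¹, Al⁺ [Ne]3s², N⁺ [He]2s²2p².
Tabulated IE_2 (kJ/mol): Ca 1145, Al 1817, N 2856.
Overall IE_2 order: Ca < Al < N.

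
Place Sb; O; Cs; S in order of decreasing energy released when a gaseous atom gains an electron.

O is in period 2, group 16; S is in period 3, group 16; Sb is in period 5, group 15; Cs is in period 6, group 1.
Adding an electron releases more energy for atoms nearer the top right (short of the noble gases).
Neither a single period nor a single group — weigh both effects.
Sb > Cs: relative to Cs, both the across-period and down-group shifts push Sb's electron affinity up.
O > Sb: relative to Sb, both the across-period and down-group shifts push O's electron affinity up.
S > O: this pair runs against the simple trend — see the exception note.
Note the exception: S has a higher electron affinity than O, contrary to the simple trend — the compact 2p subshell of O repels the added electron more than S's larger 3p does.
Approximate values (kJ/mol): O 141, S 200, Sb 103, Cs 46.
So from highest to lowest: S > O > Sb > Cs.

S, O, Sb, Cs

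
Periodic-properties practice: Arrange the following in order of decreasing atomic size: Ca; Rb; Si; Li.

Rb, Ca, Li, Si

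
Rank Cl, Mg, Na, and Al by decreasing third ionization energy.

Consider each +2 ion: Cl²⁺ still has 5 valence electrons; Mg²⁺ is the bare [Ne] core; Na²⁺ is already 1 electron into the core; Al²⁺ still has 1 valence electron.
Pulling an electron out of a noble-gas core costs far more than removing a remaining valence electron, so Na and Mg sit at the high end of IE_3.
Valence configurations: Cl²⁺ [Ne]3s²3p³, Al²⁺ [Ne]3s¹.
Approximate IE_3 values (kJ/mol): Cl 3822, Mg 7733, Na 6910, Al 2745.
Hence IE_3: Al < Cl < Na < Mg.

Mg > Na > Cl > Al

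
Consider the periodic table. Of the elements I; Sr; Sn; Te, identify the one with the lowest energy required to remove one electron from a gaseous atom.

Sr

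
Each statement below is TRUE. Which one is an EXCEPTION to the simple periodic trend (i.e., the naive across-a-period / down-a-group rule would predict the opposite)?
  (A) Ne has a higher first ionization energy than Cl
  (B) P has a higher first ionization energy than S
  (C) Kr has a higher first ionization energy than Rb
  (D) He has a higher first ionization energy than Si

(B)

The general trend: first ionization energy increases across a period and decreases down a group.
(A) Ne (period 2, group 18) vs Cl (period 3, group 17): the stated order agrees with the simple trend.
(B) P (period 3, group 15) vs S (period 3, group 16): the stated order contradicts the simple trend.
(C) Kr (period 4, group 18) vs Rb (period 5, group 1): the stated order agrees with the simple trend.
(D) He (period 1, group 18) vs Si (period 3, group 14): the stated order agrees with the simple trend.
The exception is (B): S (3p⁴) ionizes more easily than half-filled P (3p³) because the paired 3p electron in S is pushed out by e⁻–e⁻ repulsion.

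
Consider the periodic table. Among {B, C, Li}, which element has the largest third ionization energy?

Li

Consider each +2 ion: B²⁺ still has 1 valence electron; C²⁺ still has 2 valence electrons; Li²⁺ is already 1 electron into the core.
Pulling an electron out of a noble-gas core costs far more than removing a remaining valence electron, so Li sits at the high end of IE_3.
Valence configurations: B²⁺ [He]2s¹, C²⁺ [He]2s².
Tabulated IE_3 (kJ/mol): B 3660, C 4620, Li 11815.
Overall IE_3 order: B < C < Li.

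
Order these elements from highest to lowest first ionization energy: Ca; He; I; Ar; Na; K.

He > Ar > I > Ca > Na > K

He is in period 1, group 18; Na is in period 3, group 1; Ar is in period 3, group 18; K is in period 4, group 1; Ca is in period 4, group 2; I is in period 5, group 17.
Across a period the outer electron is held more tightly (higher IE₁); down a group it sits in a higher shell, more shielded, and comes off more easily.
These span different periods and groups, so the two trends combine.
Na > K: Na sits above K in group 1, so the down-group effect alone puts Na higher.
Ca > Na: period and group pull opposite ways; the across-period shift dominates (590 vs 496 kJ/mol).
I > Ca: the two effects oppose for this pair; the across-period effect wins (1008 vs 590 kJ/mol).
Ar > I: both effects reinforce here, so Ar is clearly the higher of the two.
He > Ar: they share group 18; the group trend gives He the larger value.
Approximate values (kJ/mol): He 2372, Na 496, Ar 1521, K 419, Ca 590, I 1008.
So from highest to lowest: He > Ar > I > Ca > Na > K.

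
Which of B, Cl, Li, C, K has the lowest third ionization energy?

B

IE_3 is the cost of taking one more electron from the +2 cation: B²⁺ still has 1 valence electron; Cl²⁺ still has 5 valence electrons; Li²⁺ is already 1 electron into the core; C²⁺ still has 2 valence electrons; K²⁺ is already 1 electron into the core.
Usually core removal costs more than valence removal, but here the competition is close: a tightly held n=2 valence electron can cost more to remove than an n=3 core electron, so the actual values have to decide it.
Valence configurations: B²⁺ [He]2s¹, Cl²⁺ [Ne]3s²3p³, C²⁺ [He]2s².
The numbers (kJ/mol): B 3660, Cl 3822, Li 11815, C 4620, K 4420.
Overall IE_3 order: B < Cl < K < C < Li.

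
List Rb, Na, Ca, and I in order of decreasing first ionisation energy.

I > Ca > Na > Rb

Removing the outermost electron gets harder across a period and easier down a group.
These span different periods and groups, so the two trends combine.
Na > Rb: Na sits above Rb in group 1, so the down-group effect alone puts Na higher.
Ca > Na: the two effects oppose for this pair; the across-period effect wins (590 vs 496 kJ/mol).
I > Ca: period and group pull opposite ways; the across-period shift dominates (1008 vs 590 kJ/mol).
Tabulated first ionization energy (kJ/mol): Na 496, Ca 590, Rb 403, I 1008.
So from highest to lowest: I > Ca > Na > Rb.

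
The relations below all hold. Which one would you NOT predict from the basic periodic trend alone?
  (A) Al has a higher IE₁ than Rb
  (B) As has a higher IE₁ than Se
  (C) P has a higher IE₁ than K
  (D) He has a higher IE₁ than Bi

(B)

The general trend: IE₁ increases across a period and decreases down a group.
(A) Al (period 3, group 13) vs Rb (period 5, group 1): the stated order agrees with the simple trend.
(B) As (period 4, group 15) vs Se (period 4, group 16): the stated order contradicts the simple trend.
(C) P (period 3, group 15) vs K (period 4, group 1): the stated order agrees with the simple trend.
(D) He (period 1, group 18) vs Bi (period 6, group 15): the stated order agrees with the simple trend.
The exception is (B): Se (4p⁴) ionizes more easily than half-filled As (4p³).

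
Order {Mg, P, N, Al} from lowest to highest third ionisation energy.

Al, P, N, Mg

Consider each +2 ion: Mg²⁺ is the bare [Ne] core; P²⁺ still has 3 valence electrons; N²⁺ still has 3 valence electrons; Al²⁺ still has 1 valence electron.
Breaking into a closed-shell core is much more expensive than removing a leftover valence electron — Mg has the largest IE_3 here.
Valence configurations: P²⁺ [Ne]3s²3p¹, N²⁺ [He]2s²2p¹, Al²⁺ [Ne]3s¹.
The numbers (kJ/mol): Mg 7733, P 2914, N 4578, Al 2745.
So the third ionization energies run Al < P < N < Mg.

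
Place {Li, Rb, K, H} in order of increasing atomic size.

Atomic radius shrinks across a period as nuclear charge pulls the same shell inward, and grows down a group as new shells are added.
All are in group 1, so atomic radius increases down the group.
So from smallest to largest: H < Li < K < Rb.

H, Li, K, Rb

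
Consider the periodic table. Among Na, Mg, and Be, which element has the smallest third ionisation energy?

Na

The third ionization energy removes an electron from the +2 ion. For each element: Na²⁺ is already 1 electron into the core; Mg²⁺ is the bare [Ne] core; Be²⁺ is the bare [He] core.
All of these are removing an electron from a noble-gas core or deeper; the smaller core (lower principal quantum number) is held far more tightly, and within a period the higher nuclear charge binds the same core more tightly.
Approximate IE_3 values (kJ/mol): Na 6910, Mg 7733, Be 14849.
Overall IE_3 order: Na < Mg < Be.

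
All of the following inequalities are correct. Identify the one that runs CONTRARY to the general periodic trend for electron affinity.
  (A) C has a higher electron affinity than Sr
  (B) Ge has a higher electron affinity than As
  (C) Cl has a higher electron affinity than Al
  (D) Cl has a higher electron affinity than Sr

(B)

The general trend: electron affinity increases across a period and decreases down a group.
(A) C (period 2, group 14) vs Sr (period 5, group 2): the stated order agrees with the simple trend.
(B) Ge (period 4, group 14) vs As (period 4, group 15): the stated order contradicts the simple trend.
(C) Cl (period 3, group 17) vs Al (period 3, group 13): the stated order agrees with the simple trend.
(D) Cl (period 3, group 17) vs Sr (period 5, group 2): the stated order agrees with the simple trend.
The exception is (B): adding an electron to As's half-filled 4p³ is unfavourable, so Ge (4p²) has the more exothermic EA.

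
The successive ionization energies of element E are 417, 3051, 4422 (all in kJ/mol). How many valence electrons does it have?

Look for the largest jump between consecutive ionization energies: IE2/IE1 ≈ 7.3, far larger than any earlier ratio.
That jump marks the point where a core electron is being removed. So the atom has 1 valence electron.

1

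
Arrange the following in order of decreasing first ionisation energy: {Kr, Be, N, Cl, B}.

N > Kr > Cl > Be > B

Be is in period 2, group 2; B is in period 2, group 13; N is in period 2, group 15; Cl is in period 3, group 17; Kr is in period 4, group 18.
Removing the outermost electron gets harder across a period and easier down a group.
Here both period and group differ, so the two effects have to be weighed against each other.
Be > B: this pair runs against the simple trend — see the exception note.
Cl > Be: period and group pull opposite ways; the across-period shift dominates (1251 vs 900 kJ/mol).
Kr > Cl: the two effects oppose for this pair; the across-period effect wins (1351 vs 1251 kJ/mol).
N > Kr: period and group pull opposite ways; the down-group shift dominates (1402 vs 1351 kJ/mol).
Note the exception: Be has a higher first ionization energy than B, contrary to the simple trend — removing B's lone 2p electron is easier than breaking Be's filled 2s².
Approximate values (kJ/mol): Be 900, B 801, N 1402, Cl 1251, Kr 1351.
So from highest to lowest: N > Kr > Cl > Be > B.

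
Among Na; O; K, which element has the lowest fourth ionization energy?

Consider each +3 ion: Na³⁺ is already 2 electrons into the core; O³⁺ still has 3 valence electrons; K³⁺ is already 2 electrons into the core.
Usually core removal costs more than valence removal, but here the competition is close: a tightly held n=2 valence electron can cost more to remove than an n=3 core electron, so the actual values have to decide it.
The numbers (kJ/mol): Na 9543, O 7469, K 5877.
Hence IE_4: K < O < Na.

K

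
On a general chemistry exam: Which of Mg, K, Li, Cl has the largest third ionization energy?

Li

Consider each +2 ion: Mg²⁺ is the bare [Ne] core; K²⁺ is already 1 electron into the core; Li²⁺ is already 1 electron into the core; Cl²⁺ still has 5 valence electrons.
Core electrons are held far more tightly than valence electrons, so K, Mg and Li top the IE_3 order.
Approximate IE_3 values (kJ/mol): Mg 7733, K 4420, Li 11815, Cl 3822.
So the third ionization energies run Cl < K < Mg < Li.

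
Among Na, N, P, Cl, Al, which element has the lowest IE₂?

After 1 electron has been removed, what remains? Na⁺ is the bare [Ne] core; N⁺ still has 4 valence electrons; P⁺ still has 4 valence electrons; Cl⁺ still has 6 valence electrons; Al⁺ still has 2 valence electrons.
Breaking into a closed-shell core is much more expensive than removing a leftover valence electron — Na has the largest IE_2 here.
Valence configurations: N⁺ [He]2s²2p², P⁺ [Ne]3s²3p², Cl⁺ [Ne]3s²3p⁴, Al⁺ [Ne]3s².
The numbers (kJ/mol): Na 4562, N 2856, P 1907, Cl 2298, Al 1817.
So the second ionization energies run Al < P < Cl < N < Na.

Al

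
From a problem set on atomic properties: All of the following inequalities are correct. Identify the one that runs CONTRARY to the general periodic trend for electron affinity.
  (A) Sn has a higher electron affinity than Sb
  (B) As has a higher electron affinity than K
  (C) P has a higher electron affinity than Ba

The general trend: electron affinity increases across a period and decreases down a group.
(A) Sn (period 5, group 14) vs Sb (period 5, group 15): the stated order contradicts the simple trend.
(B) As (period 4, group 15) vs K (period 4, group 1): the stated order agrees with the simple trend.
(C) P (period 3, group 15) vs Ba (period 6, group 2): the stated order agrees with the simple trend.
The exception is (A): adding an electron to Sb's half-filled 5p³ is unfavourable, so Sn has the more exothermic EA.

(A)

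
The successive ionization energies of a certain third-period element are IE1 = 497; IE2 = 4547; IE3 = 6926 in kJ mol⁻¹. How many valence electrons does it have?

1

Look for the largest jump between consecutive ionization energies: IE2/IE1 ≈ 9.1, far larger than any earlier ratio.
That jump marks the point where a core electron is being removed. So the atom has 1 valence electron.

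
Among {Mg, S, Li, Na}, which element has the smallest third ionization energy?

S

After 2 electrons have been removed, what remains? Mg²⁺ is the bare [Ne] core; S²⁺ still has 4 valence electrons; Li²⁺ is already 1 electron into the core; Na²⁺ is already 1 electron into the core.
Core electrons are held far more tightly than valence electrons, so Na, Mg and Li top the IE_3 order.
Approximate IE_3 values (kJ/mol): Mg 7733, S 3357, Li 11815, Na 6910.
So the third ionization energies run S < Na < Mg < Li.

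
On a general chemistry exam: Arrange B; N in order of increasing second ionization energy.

Consider each +1 ion: B⁺ still has 2 valence electrons; N⁺ still has 4 valence electrons.
All are still removing valence electrons, so compare the +1 ions as you would atoms: IE_2 generally rises across a period (higher Z_eff) and falls down a group (larger shell), subject to the usual subshell exceptions.
Valence configurations: B⁺ [He]2s², N⁺ [He]2s²2p².
The numbers (kJ/mol): B 2427, N 2856.
Hence IE_2: B < N.

B, N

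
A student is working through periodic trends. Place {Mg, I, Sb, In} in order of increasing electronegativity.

Mg < In < Sb < I

Mg is in period 3, group 2; In is in period 5, group 13; Sb is in period 5, group 15; I is in period 5, group 17.
Electronegativity increases across a period and decreases down a group, tracking effective nuclear charge and atomic size.
These span different periods and groups, so the two trends combine.
In > Mg: the two effects oppose for this pair; the across-period effect wins (1.78 vs 1.31).
Sb > In: both are in period 5; the period trend gives Sb the larger value.
I > Sb: I lies to the right of Sb in period 5, so the across-period effect alone puts I higher.
Tabulated electronegativity (Pauling): Mg 1.31, In 1.78, Sb 2.05, I 2.66.
So from lowest to highest: Mg < In < Sb < I.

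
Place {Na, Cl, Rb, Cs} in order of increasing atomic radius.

Cl, Na, Rb, Cs

Atomic radius shrinks across a period as nuclear charge pulls the same shell inward, and grows down a group as new shells are added.
These span different periods and groups, so the two trends combine.
Na > Cl: Na lies to the left of Cl in period 3, so the across-period effect alone puts Na larger.
Rb > Na: Rb sits below Na in group 1, so the down-group effect alone puts Rb larger.
Cs > Rb: Cs sits below Rb in group 1, so the down-group effect alone puts Cs larger.
Approximate values (pm): Na 155, Cl 99, Rb 210, Cs 232.
So from smallest to largest: Cl < Na < Rb < Cs.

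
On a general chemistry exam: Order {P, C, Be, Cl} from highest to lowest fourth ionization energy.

The fourth ionization energy removes an electron from the +3 ion. For each element: P³⁺ still has 2 valence electrons; C³⁺ still has 1 valence electron; Be³⁺ is already 1 electron into the core; Cl³⁺ still has 4 valence electrons.
Breaking into a closed-shell core is much more expensive than removing a leftover valence electron — Be has the largest IE_4 here.
Valence configurations: P³⁺ [Ne]3s², C³⁺ [He]2s¹, Cl³⁺ [Ne]3s²3p².
The numbers (kJ/mol): P 4964, C 6223, Be 21007, Cl 5159.
So the fourth ionization energies run P < Cl < C < Be.

Be > C > Cl > P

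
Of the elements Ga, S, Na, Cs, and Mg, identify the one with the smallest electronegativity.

Cs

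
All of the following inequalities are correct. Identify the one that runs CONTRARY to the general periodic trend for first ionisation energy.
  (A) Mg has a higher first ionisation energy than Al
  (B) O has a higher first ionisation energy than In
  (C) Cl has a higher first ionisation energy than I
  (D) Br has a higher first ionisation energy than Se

The general trend: first ionisation energy increases across a period and decreases down a group.
(A) Mg (period 3, group 2) vs Al (period 3, group 13): the stated order contradicts the simple trend.
(B) O (period 2, group 16) vs In (period 5, group 13): the stated order agrees with the simple trend.
(C) Cl (period 3, group 17) vs I (period 5, group 17): the stated order agrees with the simple trend.
(D) Br (period 4, group 17) vs Se (period 4, group 16): the stated order agrees with the simple trend.
The exception is (A): Al's single 3p electron is easier to remove than one from Mg's filled 3s².

(A)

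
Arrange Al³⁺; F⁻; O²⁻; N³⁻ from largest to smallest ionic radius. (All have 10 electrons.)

N³⁻, O²⁻, F⁻, Al³⁺

All of these have 10 electrons, so size is governed by nuclear charge alone: the more protons, the stronger the pull on the same electron cloud, and the smaller the ion.
Nuclear charges: Al³⁺ (Z=13), F⁻ (Z=9), O²⁻ (Z=8), N³⁻ (Z=7).
Largest to smallest: N³⁻ > O²⁻ > F⁻ > Al³⁺.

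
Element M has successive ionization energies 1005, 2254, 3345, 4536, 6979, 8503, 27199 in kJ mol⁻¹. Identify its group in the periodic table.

Look for the largest jump between consecutive ionization energies: IE7/IE6 ≈ 3.2, far larger than any earlier ratio.
That jump marks the point where a core electron is being removed. So the atom has 6 valence electrons.
A main-group element with 6 valence electrons is in group 16.

Group 16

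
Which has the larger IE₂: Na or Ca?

Consider each +1 ion: Na⁺ is the bare [Ne] core; Ca⁺ still has 1 valence electron.
Pulling an electron out of a noble-gas core costs far more than removing a remaining valence electron, so Na sits at the high end of IE_2.
Approximate IE_2 values (kJ/mol): Na 4562, Ca 1145.
Hence IE_2: Ca < Na.

Na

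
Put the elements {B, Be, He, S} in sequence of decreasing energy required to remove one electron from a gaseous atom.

Across a period the outer electron is held more tightly (higher IE₁); down a group it sits in a higher shell, more shielded, and comes off more easily.
Neither a single period nor a single group — weigh both effects.
Be > B: this pair runs against the simple trend — see the exception note.
S > Be: period and group pull opposite ways; the across-period shift dominates (1000 vs 900 kJ/mol).
He > S: both effects reinforce here, so He is clearly the higher of the two.
Note the exception: Be has a higher first ionization energy than B, contrary to the simple trend — removing B's lone 2p electron is easier than breaking Be's filled 2s².
Approximate values (kJ/mol): He 2372, Be 900, B 801, S 1000.
So from highest to lowest: He > S > Be > B.

He > S > Be > B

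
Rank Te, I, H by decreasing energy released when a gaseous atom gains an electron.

H is in period 1, group 1; Te is in period 5, group 16; I is in period 5, group 17.
Adding an electron releases more energy for atoms nearer the top right (short of the noble gases).
These span different periods and groups, so the two trends combine.
Te > H: the two effects oppose for this pair; the across-period effect wins (190 vs 73 kJ/mol).
I > Te: both are in period 5; the period trend gives I the larger value.
Tabulated electron affinity (kJ/mol): H 73, Te 190, I 295.
So from highest to lowest: I > Te > H.

I > Te > H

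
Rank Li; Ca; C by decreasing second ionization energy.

Li, C, Ca

IE_2 is the cost of taking one more electron from the +1 cation: Li⁺ is the bare [He] core; Ca⁺ still has 1 valence electron; C⁺ still has 3 valence electrons.
Breaking into a closed-shell core is much more expensive than removing a leftover valence electron — Li has the largest IE_2 here.
Valence configurations: Ca⁺ [Ar]4s¹, C⁺ [He]2s²2p¹.
Tabulated IE_2 (kJ/mol): Li 7298, Ca 1145, C 2353.
So the second ionization energies run Ca < C < Li.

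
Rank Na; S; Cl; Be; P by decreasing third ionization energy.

After 2 electrons have been removed, what remains? Na²⁺ is already 1 electron into the core; S²⁺ still has 4 valence electrons; Cl²⁺ still has 5 valence electrons; Be²⁺ is the bare [He] core; P²⁺ still has 3 valence electrons.
Core electrons are held far more tightly than valence electrons, so Na and Be top the IE_3 order.
Valence configurations: S²⁺ [Ne]3s²3p², Cl²⁺ [Ne]3s²3p³, P²⁺ [Ne]3s²3p¹.
The numbers (kJ/mol): Na 6910, S 3357, Cl 3822, Be 14849, P 2914.
Hence IE_3: P < S < Cl < Na < Be.

Be, Na, Cl, S, P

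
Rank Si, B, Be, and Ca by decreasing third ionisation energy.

IE_3 is the cost of taking one more electron from the +2 cation: Si²⁺ still has 2 valence electrons; B²⁺ still has 1 valence electron; Be²⁺ is the bare [He] core; Ca²⁺ is the bare [Ar] core.
Pulling an electron out of a noble-gas core costs far more than removing a remaining valence electron, so Ca and Be sit at the high end of IE_3.
Valence configurations: Si²⁺ [Ne]3s², B²⁺ [He]2s¹.
Approximate IE_3 values (kJ/mol): Si 3232, B 3660, Be 14849, Ca 4912.
Hence IE_3: Si < B < Ca < Be.

Be > Ca > B > Si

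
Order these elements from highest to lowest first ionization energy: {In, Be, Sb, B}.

IE₁ increases left→right with effective nuclear charge and decreases top→bottom as the valence shell moves farther out.
These span different periods and groups, so the two trends combine.
B > In: B sits above In in group 13, so the down-group effect alone puts B higher.
Sb > B: period and group pull opposite ways; the across-period shift dominates (831 vs 801 kJ/mol).
Be > Sb: period and group pull opposite ways; the down-group shift dominates (900 vs 831 kJ/mol).
Note the exception: Be has a higher first ionization energy than B, contrary to the simple trend — removing B's lone 2p electron is easier than breaking Be's filled 2s².
Approximate values (kJ/mol): Be 900, B 801, In 558, Sb 831.
So from highest to lowest: Be > Sb > B > In.

Be > Sb > B > In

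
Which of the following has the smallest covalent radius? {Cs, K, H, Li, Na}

H

H is in period 1, group 1; Li is in period 2, group 1; Na is in period 3, group 1; K is in period 4, group 1; Cs is in period 6, group 1.
Radius decreases left→right (rising Z_eff, same n) and increases top→bottom (higher n).
All are in group 1, so atomic radius increases down the group.
The smallest covalent radius among these belongs to H.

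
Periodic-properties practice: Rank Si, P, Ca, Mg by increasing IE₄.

Si < P < Ca < Mg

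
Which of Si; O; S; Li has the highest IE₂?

Li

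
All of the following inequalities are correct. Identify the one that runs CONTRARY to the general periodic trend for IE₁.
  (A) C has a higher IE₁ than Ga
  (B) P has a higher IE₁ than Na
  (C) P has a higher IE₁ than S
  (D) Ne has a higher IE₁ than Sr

(C)

The general trend: IE₁ increases across a period and decreases down a group.
(A) C (period 2, group 14) vs Ga (period 4, group 13): the stated order agrees with the simple trend.
(B) P (period 3, group 15) vs Na (period 3, group 1): the stated order agrees with the simple trend.
(C) P (period 3, group 15) vs S (period 3, group 16): the stated order contradicts the simple trend.
(D) Ne (period 2, group 18) vs Sr (period 5, group 2): the stated order agrees with the simple trend.
The exception is (C): S (3p⁴) ionizes more easily than half-filled P (3p³) because the paired 3p electron in S is pushed out by e⁻–e⁻ repulsion.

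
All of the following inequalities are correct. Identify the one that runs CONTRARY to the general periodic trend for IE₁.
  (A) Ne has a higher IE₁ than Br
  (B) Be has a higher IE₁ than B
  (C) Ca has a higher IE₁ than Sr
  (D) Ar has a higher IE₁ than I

The general trend: IE₁ increases across a period and decreases down a group.
(A) Ne (period 2, group 18) vs Br (period 4, group 17): the stated order agrees with the simple trend.
(B) Be (period 2, group 2) vs B (period 2, group 13): the stated order contradicts the simple trend.
(C) Ca (period 4, group 2) vs Sr (period 5, group 2): the stated order agrees with the simple trend.
(D) Ar (period 3, group 18) vs I (period 5, group 17): the stated order agrees with the simple trend.
The exception is (B): removing B's lone 2p electron is easier than breaking Be's filled 2s².

(B)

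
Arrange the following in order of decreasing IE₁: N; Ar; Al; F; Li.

F > Ar > N > Al > Li

Li is in period 2, group 1; N is in period 2, group 15; F is in period 2, group 17; Al is in period 3, group 13; Ar is in period 3, group 18.
Across a period the outer electron is held more tightly (higher IE₁); down a group it sits in a higher shell, more shielded, and comes off more easily.
Here both period and group differ, so the two effects have to be weighed against each other.
Al > Li: the two effects oppose for this pair; the across-period effect wins (578 vs 520 kJ/mol).
N > Al: both effects reinforce here, so N is clearly the higher of the two.
Ar > N: the two effects oppose for this pair; the across-period effect wins (1521 vs 1402 kJ/mol).
F > Ar: the two effects oppose for this pair; the down-group effect wins (1681 vs 1521 kJ/mol).
Approximate values (kJ/mol): Li 520, N 1402, F 1681, Al 578, Ar 1521.
So from highest to lowest: F > Ar > N > Al > Li.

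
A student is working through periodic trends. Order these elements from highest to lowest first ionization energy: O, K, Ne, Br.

Across a period the outer electron is held more tightly (higher IE₁); down a group it sits in a higher shell, more shielded, and comes off more easily.
Here both period and group differ, so the two effects have to be weighed against each other.
Br > K: Br lies to the right of K in period 4, so the across-period effect alone puts Br higher.
O > Br: period and group pull opposite ways; the down-group shift dominates (1314 vs 1140 kJ/mol).
Ne > O: Ne lies to the right of O in period 2, so the across-period effect alone puts Ne higher.
Tabulated first ionization energy (kJ/mol): O 1314, Ne 2081, K 419, Br 1140.
So from highest to lowest: Ne > O > Br > K.

Ne, O, Br, K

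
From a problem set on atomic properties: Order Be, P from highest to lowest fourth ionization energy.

Be > P

After 3 electrons have been removed, what remains? Be³⁺ is already 1 electron into the core; P³⁺ still has 2 valence electrons.
Breaking into a closed-shell core is much more expensive than removing a leftover valence electron — Be has the largest IE_4 here.
The numbers (kJ/mol): Be 21007, P 4964.
Hence IE_4: P < Be.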